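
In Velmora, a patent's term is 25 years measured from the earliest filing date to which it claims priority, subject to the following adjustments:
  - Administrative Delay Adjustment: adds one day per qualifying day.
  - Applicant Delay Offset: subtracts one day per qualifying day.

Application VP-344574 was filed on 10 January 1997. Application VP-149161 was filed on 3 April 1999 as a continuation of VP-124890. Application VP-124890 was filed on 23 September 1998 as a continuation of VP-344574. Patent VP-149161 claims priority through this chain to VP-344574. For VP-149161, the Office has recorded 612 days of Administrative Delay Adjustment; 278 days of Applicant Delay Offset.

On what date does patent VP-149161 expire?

Earliest priority filing: 10 January 1997.
Base term: 10 January 1997 + 25 years → 10 January 2022.
Administrative Delay Adjustment: +612 days → 14 September 2023.
Applicant Delay Offset: −278 days → 10 December 2022.

2022-12-10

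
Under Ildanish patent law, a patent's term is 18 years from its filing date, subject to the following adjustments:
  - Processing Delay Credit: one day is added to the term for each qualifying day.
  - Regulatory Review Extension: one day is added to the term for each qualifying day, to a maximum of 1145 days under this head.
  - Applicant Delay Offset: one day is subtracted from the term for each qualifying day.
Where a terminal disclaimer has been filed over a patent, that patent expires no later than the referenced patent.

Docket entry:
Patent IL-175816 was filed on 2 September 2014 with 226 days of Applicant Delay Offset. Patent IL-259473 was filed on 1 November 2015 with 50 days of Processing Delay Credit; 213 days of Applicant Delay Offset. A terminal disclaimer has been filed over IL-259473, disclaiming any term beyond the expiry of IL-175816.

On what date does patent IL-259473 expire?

Natural term of IL-259473:
  Base: filing + 18 years → 1 November 2033.
  Processing Delay Credit: +50 days → 21 December 2033.
  Applicant Delay Offset: −213 days → 22 May 2033.
Expiry of referenced patent IL-175816:
  Base: filing + 18 years → 2 September 2032.
  Applicant Delay Offset: −226 days → 20 January 2032.
Terminal disclaimer: IL-259473 expires on the earlier of 22 May 2033 and 20 January 2032.

January 20, 2032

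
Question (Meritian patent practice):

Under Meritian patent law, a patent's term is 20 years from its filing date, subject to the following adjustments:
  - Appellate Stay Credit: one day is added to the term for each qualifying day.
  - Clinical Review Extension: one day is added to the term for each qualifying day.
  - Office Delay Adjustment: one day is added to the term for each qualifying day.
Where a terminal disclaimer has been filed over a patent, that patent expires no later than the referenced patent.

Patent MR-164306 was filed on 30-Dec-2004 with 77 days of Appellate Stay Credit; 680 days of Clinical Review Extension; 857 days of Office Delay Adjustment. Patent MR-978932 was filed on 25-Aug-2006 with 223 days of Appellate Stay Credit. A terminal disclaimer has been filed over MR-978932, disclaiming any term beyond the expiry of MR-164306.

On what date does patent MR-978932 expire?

Natural term of MR-978932:
  Base: filing + 20 years → 25 August 2026.
  Appellate Stay Credit: +223 days → 5 April 2027.
Expiry of referenced patent MR-164306:
  Base: filing + 20 years → 30 December 2024.
  Appellate Stay Credit: +77 days → 17 March 2025.
  Clinical Review Extension: +680 days → 26 January 2027.
  Office Delay Adjustment: +857 days → 1 June 2029.
Terminal disclaimer: MR-978932 expires on the earlier of 5 April 2027 and 1 June 2029.

April 5, 2027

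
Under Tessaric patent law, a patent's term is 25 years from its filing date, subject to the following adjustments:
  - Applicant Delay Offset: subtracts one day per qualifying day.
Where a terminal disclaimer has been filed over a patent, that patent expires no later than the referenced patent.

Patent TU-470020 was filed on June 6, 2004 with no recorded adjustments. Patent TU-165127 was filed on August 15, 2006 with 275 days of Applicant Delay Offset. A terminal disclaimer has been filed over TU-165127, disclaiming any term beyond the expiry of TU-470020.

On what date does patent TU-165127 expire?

2029-06-06

Natural term of TU-165127:
  Base: filing + 25 years → 15 August 2031.
  Applicant Delay Offset: −275 days → 13 November 2030.
Expiry of referenced patent TU-470020:
  Base: filing + 25 years → 6 June 2029.
Terminal disclaimer: TU-165127 expires on the earlier of 13 November 2030 and 6 June 2029.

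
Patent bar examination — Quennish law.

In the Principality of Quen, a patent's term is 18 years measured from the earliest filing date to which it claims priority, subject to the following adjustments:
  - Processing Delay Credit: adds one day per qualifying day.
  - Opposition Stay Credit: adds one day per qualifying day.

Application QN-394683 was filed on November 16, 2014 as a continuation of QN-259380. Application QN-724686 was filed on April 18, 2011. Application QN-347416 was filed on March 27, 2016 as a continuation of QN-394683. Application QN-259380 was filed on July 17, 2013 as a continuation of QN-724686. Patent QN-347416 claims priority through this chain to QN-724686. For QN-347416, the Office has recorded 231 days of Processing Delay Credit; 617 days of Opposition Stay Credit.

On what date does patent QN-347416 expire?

August 14, 2031

Earliest priority filing: 18 April 2011.
Base term: 18 April 2011 + 18 years → 18 April 2029.
Processing Delay Credit: +231 days → 5 December 2029.
Opposition Stay Credit: +617 days → 14 August 2031.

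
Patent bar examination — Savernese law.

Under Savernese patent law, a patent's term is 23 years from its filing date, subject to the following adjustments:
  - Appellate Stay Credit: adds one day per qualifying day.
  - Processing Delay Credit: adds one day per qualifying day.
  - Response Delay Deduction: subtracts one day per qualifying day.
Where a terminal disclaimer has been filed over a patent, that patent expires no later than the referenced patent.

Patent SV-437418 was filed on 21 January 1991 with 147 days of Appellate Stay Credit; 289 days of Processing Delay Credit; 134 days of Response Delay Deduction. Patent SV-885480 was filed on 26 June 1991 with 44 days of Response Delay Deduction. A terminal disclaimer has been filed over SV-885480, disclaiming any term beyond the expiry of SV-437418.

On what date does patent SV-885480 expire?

May 13, 2014

Natural term of SV-885480:
  Base: filing + 23 years → 26 June 2014.
  Response Delay Deduction: −44 days → 13 May 2014.
Expiry of referenced patent SV-437418:
  Base: filing + 23 years → 21 January 2014.
  Appellate Stay Credit: +147 days → 17 June 2014.
  Processing Delay Credit: +289 days → 2 April 2015.
  Response Delay Deduction: −134 days → 19 November 2014.
Terminal disclaimer: SV-885480 expires on the earlier of 13 May 2014 and 19 November 2014.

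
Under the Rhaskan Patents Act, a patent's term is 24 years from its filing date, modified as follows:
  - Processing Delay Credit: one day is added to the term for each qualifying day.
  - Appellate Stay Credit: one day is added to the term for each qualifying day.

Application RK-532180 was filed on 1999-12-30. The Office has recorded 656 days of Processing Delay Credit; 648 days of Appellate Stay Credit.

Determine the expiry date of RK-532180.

Base term: filing date + 24 years → 30 December 2023.
Processing Delay Credit: +656 days → 16 October 2025.
Appellate Stay Credit: +648 days → 26 July 2027.

2027-07-26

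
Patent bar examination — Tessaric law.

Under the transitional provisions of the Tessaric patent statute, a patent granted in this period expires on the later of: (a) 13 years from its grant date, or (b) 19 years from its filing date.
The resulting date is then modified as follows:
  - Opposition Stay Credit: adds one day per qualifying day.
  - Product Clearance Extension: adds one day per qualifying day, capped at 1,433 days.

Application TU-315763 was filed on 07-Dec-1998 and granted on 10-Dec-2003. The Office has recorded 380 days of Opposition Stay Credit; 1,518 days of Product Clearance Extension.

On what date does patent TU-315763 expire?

November 24, 2022

(a) grant + 13 years → 10 December 2016.
(b) filing + 19 years → 7 December 2017.
Later of the two: 7 December 2017.
Opposition Stay Credit: +380 days → 22 December 2018.
Product Clearance Extension: 1518 days claimed exceeds the 1433-day cap, so +1433 days → 24 November 2022.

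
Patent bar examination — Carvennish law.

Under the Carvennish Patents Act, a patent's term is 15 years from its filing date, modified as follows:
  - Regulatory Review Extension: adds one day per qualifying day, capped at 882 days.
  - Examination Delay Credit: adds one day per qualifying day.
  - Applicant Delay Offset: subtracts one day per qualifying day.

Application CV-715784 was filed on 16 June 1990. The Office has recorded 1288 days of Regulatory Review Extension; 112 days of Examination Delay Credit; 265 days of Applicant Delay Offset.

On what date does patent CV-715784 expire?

2007-06-15

Base term: filing date + 15 years → 16 June 2005.
Regulatory Review Extension: 1288 days claimed exceeds the 882-day cap, so +882 days → 15 November 2007.
Examination Delay Credit: +112 days → 6 March 2008.
Applicant Delay Offset: −265 days → 15 June 2007.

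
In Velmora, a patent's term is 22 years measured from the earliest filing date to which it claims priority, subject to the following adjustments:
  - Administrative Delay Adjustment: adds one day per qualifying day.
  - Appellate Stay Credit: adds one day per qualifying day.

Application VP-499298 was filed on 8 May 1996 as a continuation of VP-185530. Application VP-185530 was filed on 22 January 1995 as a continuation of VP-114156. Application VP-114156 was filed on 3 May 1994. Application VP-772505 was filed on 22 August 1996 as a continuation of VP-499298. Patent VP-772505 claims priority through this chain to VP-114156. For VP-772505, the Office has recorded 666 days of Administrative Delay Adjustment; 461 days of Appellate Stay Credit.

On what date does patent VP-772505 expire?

Earliest priority filing: 3 May 1994.
Base term: 3 May 1994 + 22 years → 3 May 2016.
Administrative Delay Adjustment: +666 days → 28 February 2018.
Appellate Stay Credit: +461 days → 4 June 2019.

2019-06-04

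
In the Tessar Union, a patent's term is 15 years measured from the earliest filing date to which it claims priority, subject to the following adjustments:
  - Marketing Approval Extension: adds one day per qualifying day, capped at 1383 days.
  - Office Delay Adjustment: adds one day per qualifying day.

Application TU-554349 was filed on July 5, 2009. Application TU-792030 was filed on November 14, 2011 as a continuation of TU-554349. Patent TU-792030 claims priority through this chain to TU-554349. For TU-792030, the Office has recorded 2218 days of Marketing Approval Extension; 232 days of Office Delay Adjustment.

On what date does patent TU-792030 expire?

Earliest priority filing: 5 July 2009.
Base term: 5 July 2009 + 15 years → 5 July 2024.
Marketing Approval Extension: 2218 days claimed exceeds the 1383-day cap, so +1383 days → 18 April 2028.
Office Delay Adjustment: +232 days → 6 December 2028.

December 6, 2028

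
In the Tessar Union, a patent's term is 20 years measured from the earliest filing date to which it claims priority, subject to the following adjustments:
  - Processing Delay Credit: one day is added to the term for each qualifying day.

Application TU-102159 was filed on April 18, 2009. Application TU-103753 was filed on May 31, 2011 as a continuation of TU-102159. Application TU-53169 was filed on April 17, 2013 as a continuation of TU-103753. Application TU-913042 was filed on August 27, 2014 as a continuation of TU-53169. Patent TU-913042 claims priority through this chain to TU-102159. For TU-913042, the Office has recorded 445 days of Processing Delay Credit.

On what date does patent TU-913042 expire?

Earliest priority filing: 18 April 2009.
Base term: 18 April 2009 + 20 years → 18 April 2029.
Processing Delay Credit: +445 days → 7 July 2030.

July 7, 2030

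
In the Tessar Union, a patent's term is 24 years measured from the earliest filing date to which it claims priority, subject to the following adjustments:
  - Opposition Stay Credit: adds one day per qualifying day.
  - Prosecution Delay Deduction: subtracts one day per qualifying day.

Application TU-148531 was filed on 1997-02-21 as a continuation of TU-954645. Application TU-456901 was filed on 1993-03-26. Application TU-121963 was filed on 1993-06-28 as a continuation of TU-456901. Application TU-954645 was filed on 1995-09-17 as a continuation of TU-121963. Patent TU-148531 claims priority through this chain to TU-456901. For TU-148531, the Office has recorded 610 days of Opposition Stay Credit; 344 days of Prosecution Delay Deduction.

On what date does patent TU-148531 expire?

December 17, 2017

Earliest priority filing: 26 March 1993.
Base term: 26 March 1993 + 24 years → 26 March 2017.
Opposition Stay Credit: +610 days → 26 November 2018.
Prosecution Delay Deduction: −344 days → 17 December 2017.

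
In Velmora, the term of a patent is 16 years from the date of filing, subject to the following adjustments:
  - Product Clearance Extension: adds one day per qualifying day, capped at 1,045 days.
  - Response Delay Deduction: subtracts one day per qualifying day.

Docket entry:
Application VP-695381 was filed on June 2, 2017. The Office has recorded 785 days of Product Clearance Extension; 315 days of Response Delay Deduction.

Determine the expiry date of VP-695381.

2034-09-15

Base term: filing date + 16 years → 2 June 2033.
Product Clearance Extension: 785 days (within the 1045-day cap) → +785 days → 27 July 2035.
Response Delay Deduction: −315 days → 15 September 2034.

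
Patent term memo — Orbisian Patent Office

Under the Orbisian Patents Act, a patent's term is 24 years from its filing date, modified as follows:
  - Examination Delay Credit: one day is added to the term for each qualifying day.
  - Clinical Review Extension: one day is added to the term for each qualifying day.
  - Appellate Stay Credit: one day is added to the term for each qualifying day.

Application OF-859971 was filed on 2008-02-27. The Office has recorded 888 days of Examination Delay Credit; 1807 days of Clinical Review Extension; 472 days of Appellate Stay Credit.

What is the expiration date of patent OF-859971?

Base term: filing date + 24 years → 27 February 2032.
Examination Delay Credit: +888 days → 3 August 2034.
Clinical Review Extension: +1807 days → 15 July 2039.
Appellate Stay Credit: +472 days → 29 October 2040.

October 29, 2040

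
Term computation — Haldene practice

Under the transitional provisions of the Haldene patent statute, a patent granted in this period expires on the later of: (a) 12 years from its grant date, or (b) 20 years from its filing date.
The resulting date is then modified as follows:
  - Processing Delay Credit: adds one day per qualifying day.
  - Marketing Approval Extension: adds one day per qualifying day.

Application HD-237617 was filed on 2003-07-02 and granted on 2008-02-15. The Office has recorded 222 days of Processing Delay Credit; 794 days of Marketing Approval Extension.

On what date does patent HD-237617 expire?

(a) grant + 12 years → 15 February 2020.
(b) filing + 20 years → 2 July 2023.
Later of the two: 2 July 2023.
Processing Delay Credit: +222 days → 9 February 2024.
Marketing Approval Extension: +794 days → 13 April 2026.

April 13, 2026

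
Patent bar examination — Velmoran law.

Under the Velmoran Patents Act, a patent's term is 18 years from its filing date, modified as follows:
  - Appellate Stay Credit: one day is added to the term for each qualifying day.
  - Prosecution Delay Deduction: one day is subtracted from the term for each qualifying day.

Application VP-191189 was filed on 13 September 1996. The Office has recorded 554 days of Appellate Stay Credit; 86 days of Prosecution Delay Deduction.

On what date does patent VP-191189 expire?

2015-12-25

Base term: filing date + 18 years → 13 September 2014.
Appellate Stay Credit: +554 days → 20 March 2016.
Prosecution Delay Deduction: −86 days → 25 December 2015.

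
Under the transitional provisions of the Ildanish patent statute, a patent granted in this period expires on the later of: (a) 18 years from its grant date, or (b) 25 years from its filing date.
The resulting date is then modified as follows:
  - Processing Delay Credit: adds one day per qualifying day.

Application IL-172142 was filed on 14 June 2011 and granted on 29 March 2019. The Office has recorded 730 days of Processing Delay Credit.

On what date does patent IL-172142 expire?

2039-03-29

(a) grant + 18 years → 29 March 2037.
(b) filing + 25 years → 14 June 2036.
Later of the two: 29 March 2037.
Processing Delay Credit: +730 days → 29 March 2039.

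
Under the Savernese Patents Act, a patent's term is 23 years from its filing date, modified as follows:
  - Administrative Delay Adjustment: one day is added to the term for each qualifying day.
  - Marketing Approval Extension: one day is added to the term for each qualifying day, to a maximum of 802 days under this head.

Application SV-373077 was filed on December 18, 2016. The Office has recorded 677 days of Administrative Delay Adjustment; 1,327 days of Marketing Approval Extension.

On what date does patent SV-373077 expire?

2044-01-05

Base term: filing date + 23 years → 18 December 2039.
Administrative Delay Adjustment: +677 days → 25 October 2041.
Marketing Approval Extension: 1327 days claimed exceeds the 802-day cap, so +802 days → 5 January 2044.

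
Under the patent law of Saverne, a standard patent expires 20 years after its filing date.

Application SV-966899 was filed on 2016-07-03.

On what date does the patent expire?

2036-07-03

Filing date + 20 years → 3 July 2036.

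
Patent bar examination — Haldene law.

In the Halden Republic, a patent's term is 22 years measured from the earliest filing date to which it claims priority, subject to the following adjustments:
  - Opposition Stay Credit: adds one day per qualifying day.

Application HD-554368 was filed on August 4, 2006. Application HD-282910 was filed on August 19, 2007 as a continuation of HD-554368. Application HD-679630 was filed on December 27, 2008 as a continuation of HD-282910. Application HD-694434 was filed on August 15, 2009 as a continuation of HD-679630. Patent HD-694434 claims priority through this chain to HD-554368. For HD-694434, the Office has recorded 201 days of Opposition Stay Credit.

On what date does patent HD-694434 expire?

2029-02-21

Earliest priority filing: 4 August 2006.
Base term: 4 August 2006 + 22 years → 4 August 2028.
Opposition Stay Credit: +201 days → 21 February 2029.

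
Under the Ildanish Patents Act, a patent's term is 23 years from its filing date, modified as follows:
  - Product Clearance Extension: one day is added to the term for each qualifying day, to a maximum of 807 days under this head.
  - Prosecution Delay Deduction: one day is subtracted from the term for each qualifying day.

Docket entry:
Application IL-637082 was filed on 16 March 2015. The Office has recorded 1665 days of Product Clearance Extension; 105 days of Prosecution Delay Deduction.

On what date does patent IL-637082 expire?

Base term: filing date + 23 years → 16 March 2038.
Product Clearance Extension: 1665 days claimed exceeds the 807-day cap, so +807 days → 31 May 2040.
Prosecution Delay Deduction: −105 days → 16 February 2040.

2040-02-16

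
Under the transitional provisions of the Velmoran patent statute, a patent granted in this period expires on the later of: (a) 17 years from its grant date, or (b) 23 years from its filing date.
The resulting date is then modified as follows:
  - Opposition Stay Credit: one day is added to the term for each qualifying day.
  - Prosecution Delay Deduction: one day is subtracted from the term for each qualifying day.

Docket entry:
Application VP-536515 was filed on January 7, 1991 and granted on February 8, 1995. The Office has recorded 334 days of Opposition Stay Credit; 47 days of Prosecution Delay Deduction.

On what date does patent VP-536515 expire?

2014-10-21

(a) grant + 17 years → 8 February 2012.
(b) filing + 23 years → 7 January 2014.
Later of the two: 7 January 2014.
Opposition Stay Credit: +334 days → 7 December 2014.
Prosecution Delay Deduction: −47 days → 21 October 2014.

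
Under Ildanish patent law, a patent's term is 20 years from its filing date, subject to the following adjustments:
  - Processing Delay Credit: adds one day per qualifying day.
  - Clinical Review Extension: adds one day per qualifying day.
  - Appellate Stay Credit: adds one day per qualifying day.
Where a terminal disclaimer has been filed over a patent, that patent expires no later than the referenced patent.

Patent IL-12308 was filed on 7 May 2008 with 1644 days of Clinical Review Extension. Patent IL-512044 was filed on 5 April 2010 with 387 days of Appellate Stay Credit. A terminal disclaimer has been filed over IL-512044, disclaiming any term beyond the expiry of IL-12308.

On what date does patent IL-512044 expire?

Natural term of IL-512044:
  Base: filing + 20 years → 5 April 2030.
  Appellate Stay Credit: +387 days → 27 April 2031.
Expiry of referenced patent IL-12308:
  Base: filing + 20 years → 7 May 2028.
  Clinical Review Extension: +1644 days → 6 November 2032.
Terminal disclaimer: IL-512044 expires on the earlier of 27 April 2031 and 6 November 2032.

2031-04-27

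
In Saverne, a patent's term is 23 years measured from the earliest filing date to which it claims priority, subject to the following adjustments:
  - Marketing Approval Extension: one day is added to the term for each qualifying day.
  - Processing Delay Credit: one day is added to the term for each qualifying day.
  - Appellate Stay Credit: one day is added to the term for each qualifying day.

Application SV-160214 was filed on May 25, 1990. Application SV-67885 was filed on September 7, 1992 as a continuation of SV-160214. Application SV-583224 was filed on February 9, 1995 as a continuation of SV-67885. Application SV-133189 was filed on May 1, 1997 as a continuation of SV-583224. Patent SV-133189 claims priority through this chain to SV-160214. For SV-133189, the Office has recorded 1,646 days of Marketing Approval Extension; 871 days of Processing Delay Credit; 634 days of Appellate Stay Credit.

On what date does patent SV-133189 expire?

Earliest priority filing: 25 May 1990.
Base term: 25 May 1990 + 23 years → 25 May 2013.
Marketing Approval Extension: +1646 days → 26 November 2017.
Processing Delay Credit: +871 days → 15 April 2020.
Appellate Stay Credit: +634 days → 9 January 2022.

January 9, 2022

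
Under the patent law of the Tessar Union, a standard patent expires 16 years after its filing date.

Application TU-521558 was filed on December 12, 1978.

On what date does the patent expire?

Filing date + 16 years → 12 December 1994.

1994-12-12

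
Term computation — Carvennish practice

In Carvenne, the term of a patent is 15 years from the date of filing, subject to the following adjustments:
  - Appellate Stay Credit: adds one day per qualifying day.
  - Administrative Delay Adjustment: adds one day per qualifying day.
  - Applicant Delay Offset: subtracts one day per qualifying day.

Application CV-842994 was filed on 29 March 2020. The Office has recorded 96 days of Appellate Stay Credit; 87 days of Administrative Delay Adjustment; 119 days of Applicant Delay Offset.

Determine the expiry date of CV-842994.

2035-06-01

Base term: filing date + 15 years → 29 March 2035.
Appellate Stay Credit: +96 days → 3 July 2035.
Administrative Delay Adjustment: +87 days → 28 September 2035.
Applicant Delay Offset: −119 days → 1 June 2035.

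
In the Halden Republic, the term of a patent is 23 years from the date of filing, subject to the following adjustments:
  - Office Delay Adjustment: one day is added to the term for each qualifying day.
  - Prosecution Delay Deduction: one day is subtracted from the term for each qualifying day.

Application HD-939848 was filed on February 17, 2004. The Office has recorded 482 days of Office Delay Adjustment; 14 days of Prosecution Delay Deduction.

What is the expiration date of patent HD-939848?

2028-05-30

Base term: filing date + 23 years → 17 February 2027.
Office Delay Adjustment: +482 days → 13 June 2028.
Prosecution Delay Deduction: −14 days → 30 May 2028.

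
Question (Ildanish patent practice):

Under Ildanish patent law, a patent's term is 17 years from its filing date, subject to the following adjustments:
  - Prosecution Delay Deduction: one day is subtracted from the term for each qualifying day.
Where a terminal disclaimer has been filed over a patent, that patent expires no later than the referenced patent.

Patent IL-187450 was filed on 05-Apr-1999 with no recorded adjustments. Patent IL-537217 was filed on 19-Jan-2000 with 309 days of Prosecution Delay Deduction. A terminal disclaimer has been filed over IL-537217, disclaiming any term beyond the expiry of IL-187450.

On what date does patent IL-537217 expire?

2016-03-16

Natural term of IL-537217:
  Base: filing + 17 years → 19 January 2017.
  Prosecution Delay Deduction: −309 days → 16 March 2016.
Expiry of referenced patent IL-187450:
  Base: filing + 17 years → 5 April 2016.
Terminal disclaimer: IL-537217 expires on the earlier of 16 March 2016 and 5 April 2016.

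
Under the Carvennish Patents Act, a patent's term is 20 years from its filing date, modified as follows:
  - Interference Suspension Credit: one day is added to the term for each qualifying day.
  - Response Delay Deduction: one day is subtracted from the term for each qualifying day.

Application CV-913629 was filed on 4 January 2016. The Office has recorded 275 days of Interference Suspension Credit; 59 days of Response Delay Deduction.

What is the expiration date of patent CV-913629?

Base term: filing date + 20 years → 4 January 2036.
Interference Suspension Credit: +275 days → 5 October 2036.
Response Delay Deduction: −59 days → 7 August 2036.

August 7, 2036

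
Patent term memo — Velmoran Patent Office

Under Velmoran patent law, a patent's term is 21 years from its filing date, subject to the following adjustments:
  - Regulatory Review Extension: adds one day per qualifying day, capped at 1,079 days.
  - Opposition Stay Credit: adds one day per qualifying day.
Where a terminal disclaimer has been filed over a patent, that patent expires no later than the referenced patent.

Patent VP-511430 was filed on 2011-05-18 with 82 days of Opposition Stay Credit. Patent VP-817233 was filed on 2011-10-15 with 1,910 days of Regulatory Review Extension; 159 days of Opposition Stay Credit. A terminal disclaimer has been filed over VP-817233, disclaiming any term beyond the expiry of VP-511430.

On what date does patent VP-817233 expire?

August 8, 2032

Natural term of VP-817233:
  Base: filing + 21 years → 15 October 2032.
  Regulatory Review Extension: 1910 days claimed exceeds the 1079-day cap, so +1079 days → 29 September 2035.
  Opposition Stay Credit: +159 days → 6 March 2036.
Expiry of referenced patent VP-511430:
  Base: filing + 21 years → 18 May 2032.
  Opposition Stay Credit: +82 days → 8 August 2032.
Terminal disclaimer: VP-817233 expires on the earlier of 6 March 2036 and 8 August 2032.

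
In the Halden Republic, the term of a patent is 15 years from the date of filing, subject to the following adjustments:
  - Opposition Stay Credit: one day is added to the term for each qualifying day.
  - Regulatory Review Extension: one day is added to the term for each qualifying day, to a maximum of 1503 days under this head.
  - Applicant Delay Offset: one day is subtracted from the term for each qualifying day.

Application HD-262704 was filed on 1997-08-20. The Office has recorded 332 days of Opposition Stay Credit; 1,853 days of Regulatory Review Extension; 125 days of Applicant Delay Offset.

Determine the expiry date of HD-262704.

April 26, 2017

Base term: filing date + 15 years → 20 August 2012.
Opposition Stay Credit: +332 days → 18 July 2013.
Regulatory Review Extension: 1853 days claimed exceeds the 1503-day cap, so +1503 days → 29 August 2017.
Applicant Delay Offset: −125 days → 26 April 2017.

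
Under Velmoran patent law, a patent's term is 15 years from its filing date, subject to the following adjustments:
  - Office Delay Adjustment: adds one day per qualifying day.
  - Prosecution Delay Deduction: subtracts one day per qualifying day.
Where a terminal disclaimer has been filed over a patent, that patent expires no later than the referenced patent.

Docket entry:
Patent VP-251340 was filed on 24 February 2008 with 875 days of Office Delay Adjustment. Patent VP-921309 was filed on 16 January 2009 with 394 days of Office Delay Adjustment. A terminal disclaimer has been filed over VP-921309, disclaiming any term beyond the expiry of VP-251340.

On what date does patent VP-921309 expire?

Natural term of VP-921309:
  Base: filing + 15 years → 16 January 2024.
  Office Delay Adjustment: +394 days → 13 February 2025.
Expiry of referenced patent VP-251340:
  Base: filing + 15 years → 24 February 2023.
  Office Delay Adjustment: +875 days → 18 July 2025.
Terminal disclaimer: VP-921309 expires on the earlier of 13 February 2025 and 18 July 2025.

February 13, 2025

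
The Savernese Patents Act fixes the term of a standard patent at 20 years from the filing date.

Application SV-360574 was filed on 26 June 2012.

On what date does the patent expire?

June 26, 2032

Filing date + 20 years → 26 June 2032.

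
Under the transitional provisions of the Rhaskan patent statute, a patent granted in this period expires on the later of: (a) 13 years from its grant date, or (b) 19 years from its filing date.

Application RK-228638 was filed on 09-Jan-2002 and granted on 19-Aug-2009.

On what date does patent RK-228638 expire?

(a) grant + 13 years → 19 August 2022.
(b) filing + 19 years → 9 January 2021.
Later of the two: 19 August 2022.

2022-08-19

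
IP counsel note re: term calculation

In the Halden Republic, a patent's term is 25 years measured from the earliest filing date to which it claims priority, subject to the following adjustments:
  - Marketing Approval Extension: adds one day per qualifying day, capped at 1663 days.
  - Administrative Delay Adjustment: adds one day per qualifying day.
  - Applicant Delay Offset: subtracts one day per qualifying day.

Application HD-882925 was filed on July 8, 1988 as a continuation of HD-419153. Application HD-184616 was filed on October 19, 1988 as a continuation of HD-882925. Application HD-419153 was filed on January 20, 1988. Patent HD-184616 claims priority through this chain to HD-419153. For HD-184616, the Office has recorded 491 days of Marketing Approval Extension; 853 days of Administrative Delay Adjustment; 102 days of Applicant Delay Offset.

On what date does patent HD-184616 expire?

Earliest priority filing: 20 January 1988.
Base term: 20 January 1988 + 25 years → 20 January 2013.
Marketing Approval Extension: 491 days (within the 1663-day cap) → +491 days → 26 May 2014.
Administrative Delay Adjustment: +853 days → 25 September 2016.
Applicant Delay Offset: −102 days → 15 June 2016.

2016-06-15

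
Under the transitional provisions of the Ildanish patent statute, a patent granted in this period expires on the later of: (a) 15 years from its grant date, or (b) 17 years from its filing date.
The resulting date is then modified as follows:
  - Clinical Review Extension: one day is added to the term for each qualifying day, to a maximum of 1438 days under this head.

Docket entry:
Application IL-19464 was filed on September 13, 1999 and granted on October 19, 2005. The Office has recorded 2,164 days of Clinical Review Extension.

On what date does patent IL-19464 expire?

September 26, 2024

(a) grant + 15 years → 19 October 2020.
(b) filing + 17 years → 13 September 2016.
Later of the two: 19 October 2020.
Clinical Review Extension: 2164 days claimed exceeds the 1438-day cap, so +1438 days → 26 September 2024.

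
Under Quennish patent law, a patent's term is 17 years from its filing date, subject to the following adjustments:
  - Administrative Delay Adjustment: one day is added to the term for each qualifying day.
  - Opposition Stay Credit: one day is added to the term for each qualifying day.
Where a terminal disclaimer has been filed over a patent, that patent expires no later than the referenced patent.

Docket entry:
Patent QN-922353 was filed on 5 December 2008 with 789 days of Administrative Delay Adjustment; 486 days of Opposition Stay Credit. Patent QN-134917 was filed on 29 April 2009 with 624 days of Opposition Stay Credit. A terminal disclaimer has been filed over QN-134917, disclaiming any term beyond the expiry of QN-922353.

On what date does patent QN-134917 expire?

January 13, 2028

Natural term of QN-134917:
  Base: filing + 17 years → 29 April 2026.
  Opposition Stay Credit: +624 days → 13 January 2028.
Expiry of referenced patent QN-922353:
  Base: filing + 17 years → 5 December 2025.
  Administrative Delay Adjustment: +789 days → 2 February 2028.
  Opposition Stay Credit: +486 days → 2 June 2029.
Terminal disclaimer: QN-134917 expires on the earlier of 13 January 2028 and 2 June 2029.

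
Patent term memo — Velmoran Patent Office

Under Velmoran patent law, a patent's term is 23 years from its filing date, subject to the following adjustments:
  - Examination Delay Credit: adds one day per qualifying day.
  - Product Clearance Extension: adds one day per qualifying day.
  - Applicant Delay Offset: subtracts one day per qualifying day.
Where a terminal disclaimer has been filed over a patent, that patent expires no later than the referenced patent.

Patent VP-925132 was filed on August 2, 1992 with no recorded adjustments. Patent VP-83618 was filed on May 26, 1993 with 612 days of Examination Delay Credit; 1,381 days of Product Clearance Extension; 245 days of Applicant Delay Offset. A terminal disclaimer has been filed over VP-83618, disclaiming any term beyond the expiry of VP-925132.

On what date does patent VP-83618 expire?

Natural term of VP-83618:
  Base: filing + 23 years → 26 May 2016.
  Examination Delay Credit: +612 days → 28 January 2018.
  Product Clearance Extension: +1381 days → 9 November 2021.
  Applicant Delay Offset: −245 days → 9 March 2021.
Expiry of referenced patent VP-925132:
  Base: filing + 23 years → 2 August 2015.
Terminal disclaimer: VP-83618 expires on the earlier of 9 March 2021 and 2 August 2015.

August 2, 2015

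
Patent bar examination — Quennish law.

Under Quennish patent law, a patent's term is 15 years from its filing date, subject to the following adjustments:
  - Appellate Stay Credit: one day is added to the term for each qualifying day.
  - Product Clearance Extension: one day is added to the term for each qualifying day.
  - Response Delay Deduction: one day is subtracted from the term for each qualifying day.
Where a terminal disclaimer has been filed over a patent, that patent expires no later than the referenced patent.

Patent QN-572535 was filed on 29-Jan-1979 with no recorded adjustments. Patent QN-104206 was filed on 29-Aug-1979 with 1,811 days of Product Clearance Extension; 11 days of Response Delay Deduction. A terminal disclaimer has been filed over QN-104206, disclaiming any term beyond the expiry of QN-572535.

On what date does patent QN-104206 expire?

Natural term of QN-104206:
  Base: filing + 15 years → 29 August 1994.
  Product Clearance Extension: +1811 days → 14 August 1999.
  Response Delay Deduction: −11 days → 3 August 1999.
Expiry of referenced patent QN-572535:
  Base: filing + 15 years → 29 January 1994.
Terminal disclaimer: QN-104206 expires on the earlier of 3 August 1999 and 29 January 1994.

January 29, 1994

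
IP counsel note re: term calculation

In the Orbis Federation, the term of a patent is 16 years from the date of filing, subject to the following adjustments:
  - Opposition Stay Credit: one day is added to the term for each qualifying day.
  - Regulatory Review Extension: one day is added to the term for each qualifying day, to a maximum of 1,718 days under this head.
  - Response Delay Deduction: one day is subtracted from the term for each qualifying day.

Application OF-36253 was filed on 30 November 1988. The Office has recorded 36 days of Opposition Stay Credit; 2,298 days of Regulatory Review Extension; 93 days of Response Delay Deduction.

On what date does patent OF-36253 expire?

2009-06-18

Base term: filing date + 16 years → 30 November 2004.
Opposition Stay Credit: +36 days → 5 January 2005.
Regulatory Review Extension: 2298 days claimed exceeds the 1718-day cap, so +1718 days → 19 September 2009.
Response Delay Deduction: −93 days → 18 June 2009.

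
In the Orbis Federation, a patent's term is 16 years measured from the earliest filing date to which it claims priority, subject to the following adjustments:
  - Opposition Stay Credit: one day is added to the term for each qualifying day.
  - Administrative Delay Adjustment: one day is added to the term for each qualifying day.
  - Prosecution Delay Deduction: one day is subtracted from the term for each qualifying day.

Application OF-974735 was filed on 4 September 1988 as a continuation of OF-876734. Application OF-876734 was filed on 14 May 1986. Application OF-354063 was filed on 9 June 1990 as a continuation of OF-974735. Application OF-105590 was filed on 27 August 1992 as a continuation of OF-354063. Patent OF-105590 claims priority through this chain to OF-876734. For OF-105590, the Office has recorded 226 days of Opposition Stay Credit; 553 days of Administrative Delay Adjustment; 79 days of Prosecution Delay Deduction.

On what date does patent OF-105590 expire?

2004-04-13

Earliest priority filing: 14 May 1986.
Base term: 14 May 1986 + 16 years → 14 May 2002.
Opposition Stay Credit: +226 days → 26 December 2002.
Administrative Delay Adjustment: +553 days → 1 July 2004.
Prosecution Delay Deduction: −79 days → 13 April 2004.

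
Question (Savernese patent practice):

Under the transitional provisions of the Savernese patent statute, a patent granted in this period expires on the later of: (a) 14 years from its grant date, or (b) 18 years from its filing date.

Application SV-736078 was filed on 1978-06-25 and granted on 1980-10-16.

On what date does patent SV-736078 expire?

1996-06-25

(a) grant + 14 years → 16 October 1994.
(b) filing + 18 years → 25 June 1996.
Later of the two: 25 June 1996.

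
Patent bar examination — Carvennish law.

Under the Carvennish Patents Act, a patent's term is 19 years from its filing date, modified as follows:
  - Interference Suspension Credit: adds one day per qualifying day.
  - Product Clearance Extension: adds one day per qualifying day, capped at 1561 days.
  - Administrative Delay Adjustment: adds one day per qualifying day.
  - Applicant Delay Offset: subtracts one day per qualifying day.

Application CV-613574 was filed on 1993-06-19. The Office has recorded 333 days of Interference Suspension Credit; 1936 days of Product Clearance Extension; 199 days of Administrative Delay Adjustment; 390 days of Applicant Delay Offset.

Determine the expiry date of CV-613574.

2017-02-16

Base term: filing date + 19 years → 19 June 2012.
Interference Suspension Credit: +333 days → 18 May 2013.
Product Clearance Extension: 1936 days claimed exceeds the 1561-day cap, so +1561 days → 26 August 2017.
Administrative Delay Adjustment: +199 days → 13 March 2018.
Applicant Delay Offset: −390 days → 16 February 2017.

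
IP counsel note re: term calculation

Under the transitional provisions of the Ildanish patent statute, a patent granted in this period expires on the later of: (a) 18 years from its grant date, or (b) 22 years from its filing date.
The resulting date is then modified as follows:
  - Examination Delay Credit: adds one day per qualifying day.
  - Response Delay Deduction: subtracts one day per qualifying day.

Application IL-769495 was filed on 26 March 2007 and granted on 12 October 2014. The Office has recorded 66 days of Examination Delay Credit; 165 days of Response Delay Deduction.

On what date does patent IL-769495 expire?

2032-07-05

(a) grant + 18 years → 12 October 2032.
(b) filing + 22 years → 26 March 2029.
Later of the two: 12 October 2032.
Examination Delay Credit: +66 days → 17 December 2032.
Response Delay Deduction: −165 days → 5 July 2032.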